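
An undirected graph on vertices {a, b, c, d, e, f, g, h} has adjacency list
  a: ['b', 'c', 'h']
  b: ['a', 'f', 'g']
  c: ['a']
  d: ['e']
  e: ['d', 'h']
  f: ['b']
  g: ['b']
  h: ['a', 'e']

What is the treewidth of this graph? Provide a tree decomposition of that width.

Every bag has size at most 2, so the width is 2 − 1 = 1 and tw(G) ≤ 1. Since G has at least one edge (e.g. h–a), it is not an edgeless graph, so tw(G) ≥ 1. Therefore the treewidth is 1.

Treewidth 1.
One such decomposition:
Bags: B1 = {a, h}  B2 = {e, h}  B3 = {a, b}  B4 = {a, c}  B5 = {d, e}  B6 = {b, f}  B7 = {b, g}
Tree: B1–B2, B1–B3, B1–B4, B2–B5, B3–B6, B3–B7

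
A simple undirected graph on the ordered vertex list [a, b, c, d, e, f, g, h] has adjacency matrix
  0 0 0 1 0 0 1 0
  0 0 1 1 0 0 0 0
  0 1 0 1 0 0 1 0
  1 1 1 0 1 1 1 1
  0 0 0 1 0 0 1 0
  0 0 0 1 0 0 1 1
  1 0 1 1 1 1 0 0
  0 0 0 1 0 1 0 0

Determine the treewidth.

A width-2 tree decomposition is:
Bags: B1 = {d, f, h}  B2 = {d, f, g}  B3 = {a, d, g}  B4 = {c, d, g}  B5 = {b, c, d}  B6 = {d, e, g}
Tree: B1–B2, B2–B3, B2–B4, B4–B5, B4–B6
The largest bag has 3 vertices, giving width 2; this decomposition certifies tw(G) ≤ 2. For the lower bound, the 3 vertices {d, e, g} are pairwise adjacent, and any tree decomposition puts a clique entirely inside one bag — forcing width ≥ 2. Hence tw(G) = 2 exactly.

2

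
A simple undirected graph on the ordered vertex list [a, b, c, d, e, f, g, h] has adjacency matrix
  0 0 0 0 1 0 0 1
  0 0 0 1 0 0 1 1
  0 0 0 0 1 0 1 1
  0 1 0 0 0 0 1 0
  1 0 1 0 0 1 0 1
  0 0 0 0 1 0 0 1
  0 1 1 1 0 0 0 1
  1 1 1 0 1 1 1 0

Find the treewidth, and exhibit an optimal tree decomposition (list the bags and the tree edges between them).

Treewidth 2.
Bags: B1 = {c, g, h}  B2 = {c, e, h}  B3 = {b, g, h}  B4 = {a, e, h}  B5 = {b, d, g}  B6 = {e, f, h}
Tree: B1–B2, B1–B3, B2–B4, B3–B5, B4–B6

Each bag holds 3 vertices, so the decomposition has width 2, which upper-bounds the treewidth. On the other hand G contains the 3-clique {b, d, g}. A clique must lie in a single bag of any decomposition, so no decomposition can have width below 2. Hence tw(G) = 2 exactly.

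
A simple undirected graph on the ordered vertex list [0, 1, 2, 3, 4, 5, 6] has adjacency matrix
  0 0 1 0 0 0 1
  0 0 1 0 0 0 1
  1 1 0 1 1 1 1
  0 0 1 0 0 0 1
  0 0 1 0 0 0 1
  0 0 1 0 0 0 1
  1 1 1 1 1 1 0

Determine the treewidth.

A width-2 tree decomposition is:
Bags: B1 = {2, 3, 6}  B2 = {2, 5, 6}  B3 = {2, 4, 6}  B4 = {0, 2, 6}  B5 = {1, 2, 6}
Tree: B1–B2, B2–B3, B3–B4, B3–B5
Each bag holds 3 vertices, so the decomposition has width 2, which upper-bounds the treewidth. For the lower bound, the 3 vertices {0, 2, 6} are pairwise adjacent, and any tree decomposition puts a clique entirely inside one bag — forcing width ≥ 2. Therefore the treewidth is 2.

2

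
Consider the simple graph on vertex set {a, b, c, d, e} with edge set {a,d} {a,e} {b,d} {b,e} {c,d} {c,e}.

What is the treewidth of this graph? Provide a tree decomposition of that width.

Every bag has size at most 3, so the width is 3 − 1 = 2 and tw(G) ≤ 2. The edges c–e–a–d–c form a cycle, so G is not a tree and its treewidth is at least 2. Combining the bounds, tw(G) = 2.

Treewidth 2.
Bags: B1 = {c, d, e}  B2 = {a, d, e}  B3 = {b, d, e}
Tree: B1–B2, B2–B3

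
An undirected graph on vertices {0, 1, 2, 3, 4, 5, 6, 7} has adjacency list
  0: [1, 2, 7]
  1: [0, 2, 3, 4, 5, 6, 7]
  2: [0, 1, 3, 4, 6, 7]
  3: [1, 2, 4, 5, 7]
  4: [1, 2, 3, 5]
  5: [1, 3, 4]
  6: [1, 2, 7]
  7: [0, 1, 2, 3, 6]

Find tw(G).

3

A width-3 tree decomposition is:
Bags: B1 = {0, 1, 2, 7}  B2 = {1, 2, 3, 7}  B3 = {1, 2, 3, 4}  B4 = {1, 3, 4, 5}  B5 = {1, 2, 6, 7}
Tree: B1–B2, B2–B3, B3–B4, B2–B5
Every bag has size at most 4, so the width is 4 − 1 = 3 and tw(G) ≤ 3. For the lower bound, the 4 vertices {1, 2, 3, 4} are pairwise adjacent, and any tree decomposition puts a clique entirely inside one bag — forcing width ≥ 3. Therefore the treewidth is 3.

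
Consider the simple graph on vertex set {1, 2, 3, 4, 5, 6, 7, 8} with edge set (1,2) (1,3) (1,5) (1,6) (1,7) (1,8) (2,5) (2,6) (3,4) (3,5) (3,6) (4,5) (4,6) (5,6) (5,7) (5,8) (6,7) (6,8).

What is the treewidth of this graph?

A width-3 tree decomposition is:
Bags: B1 = {1, 5, 6, 7}  B2 = {1, 2, 5, 6}  B3 = {1, 3, 5, 6}  B4 = {3, 4, 5, 6}  B5 = {1, 5, 6, 8}
Tree: B1–B2, B2–B3, B3–B4, B3–B5
The largest bag has 4 vertices, giving width 3; this decomposition certifies tw(G) ≤ 3. For the lower bound, the 4 vertices {1, 5, 6, 8} are pairwise adjacent, and any tree decomposition puts a clique entirely inside one bag — forcing width ≥ 3. Therefore the treewidth is 3.

3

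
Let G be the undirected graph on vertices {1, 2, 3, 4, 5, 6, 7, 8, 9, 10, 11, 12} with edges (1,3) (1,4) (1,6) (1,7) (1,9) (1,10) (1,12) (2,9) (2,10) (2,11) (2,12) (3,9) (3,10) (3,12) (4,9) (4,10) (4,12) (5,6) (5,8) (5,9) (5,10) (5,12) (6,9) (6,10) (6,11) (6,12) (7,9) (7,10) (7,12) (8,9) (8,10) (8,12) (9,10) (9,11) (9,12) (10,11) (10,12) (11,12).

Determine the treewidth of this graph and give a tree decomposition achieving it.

Treewidth 4.
One optimal decomposition is:
Bags: B1 = {1, 6, 9, 10, 12}  B2 = {1, 4, 9, 10, 12}  B3 = {1, 3, 9, 10, 12}  B4 = {1, 7, 9, 10, 12}  B5 = {5, 6, 9, 10, 12}  B6 = {5, 8, 9, 10, 12}  B7 = {6, 9, 10, 11, 12}  B8 = {2, 9, 10, 11, 12}
Tree: B1–B2, B1–B3, B1–B4, B1–B5, B5–B6, B5–B7, B7–B8

The largest bag has 5 vertices, giving width 4; this decomposition certifies tw(G) ≤ 4. On the other hand G contains the 5-clique {1, 3, 9, 10, 12}. A clique must lie in a single bag of any decomposition, so no decomposition can have width below 4. Therefore the treewidth is 4.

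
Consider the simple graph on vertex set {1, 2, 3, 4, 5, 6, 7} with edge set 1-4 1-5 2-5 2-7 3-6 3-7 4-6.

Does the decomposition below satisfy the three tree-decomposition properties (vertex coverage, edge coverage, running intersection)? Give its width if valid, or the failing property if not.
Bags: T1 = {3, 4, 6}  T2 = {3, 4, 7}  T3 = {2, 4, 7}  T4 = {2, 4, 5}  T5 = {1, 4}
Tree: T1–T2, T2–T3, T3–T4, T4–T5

A tree decomposition must satisfy three properties: every vertex lies in some bag; for every edge, both endpoints lie together in some bag; and for every vertex, the bags containing it form a connected subtree. Here edge (5,1) lies in no bag, so the decomposition is invalid.

No — edge (5,1) lies in no bag.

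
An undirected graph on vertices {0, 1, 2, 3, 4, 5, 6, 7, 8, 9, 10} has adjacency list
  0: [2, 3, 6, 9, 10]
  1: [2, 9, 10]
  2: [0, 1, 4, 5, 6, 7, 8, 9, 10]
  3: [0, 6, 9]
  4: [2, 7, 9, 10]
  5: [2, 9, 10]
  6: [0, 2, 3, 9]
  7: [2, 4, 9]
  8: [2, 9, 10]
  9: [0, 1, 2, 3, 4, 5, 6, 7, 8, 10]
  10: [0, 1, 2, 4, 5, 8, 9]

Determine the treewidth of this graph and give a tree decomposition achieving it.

Treewidth 3.
Bags: B1 = {1, 2, 9, 10}  B2 = {2, 8, 9, 10}  B3 = {2, 4, 9, 10}  B4 = {2, 5, 9, 10}  B5 = {0, 2, 9, 10}  B6 = {0, 2, 6, 9}  B7 = {2, 4, 7, 9}  B8 = {0, 3, 6, 9}
Tree: B1–B2, B2–B3, B3–B4, B2–B5, B5–B6, B3–B7, B6–B8

Every bag has size at most 4, so the width is 4 − 1 = 3 and tw(G) ≤ 3. On the other hand G contains the 4-clique {0, 2, 9, 10}. A clique must lie in a single bag of any decomposition, so no decomposition can have width below 3. Therefore the treewidth is 3.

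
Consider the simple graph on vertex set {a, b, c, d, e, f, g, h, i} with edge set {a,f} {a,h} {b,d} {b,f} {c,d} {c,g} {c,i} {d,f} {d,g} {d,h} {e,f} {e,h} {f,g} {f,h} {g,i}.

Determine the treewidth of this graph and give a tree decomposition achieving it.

The largest bag has 3 vertices, giving width 2; this decomposition certifies tw(G) ≤ 2. Conversely, {c, d, g} is a clique of size 3, and the vertices of any clique must share a bag in every tree decomposition; so some bag has ≥ 3 vertices and tw(G) ≥ 2. Hence tw(G) = 2 exactly.

Treewidth 2.
Bags: B1 = {d, f, h}  B2 = {e, f, h}  B3 = {b, d, f}  B4 = {a, f, h}  B5 = {d, f, g}  B6 = {c, d, g}  B7 = {c, g, i}
Tree: B1–B2, B1–B3, B1–B4, B3–B5, B5–B6, B6–B7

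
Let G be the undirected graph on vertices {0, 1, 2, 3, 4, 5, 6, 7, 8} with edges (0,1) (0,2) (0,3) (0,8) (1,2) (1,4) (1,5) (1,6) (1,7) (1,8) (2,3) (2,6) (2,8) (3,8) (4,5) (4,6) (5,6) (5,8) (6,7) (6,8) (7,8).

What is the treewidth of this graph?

3

A width-3 tree decomposition is:
Bags: B1 = {1, 2, 6, 8}  B2 = {1, 5, 6, 8}  B3 = {1, 6, 7, 8}  B4 = {1, 4, 5, 6}  B5 = {0, 1, 2, 8}  B6 = {0, 2, 3, 8}
Tree: B1–B2, B2–B3, B2–B4, B1–B5, B5–B6
Each bag holds 4 vertices, so the decomposition has width 3, which upper-bounds the treewidth. For the lower bound, the 4 vertices {0, 1, 2, 8} are pairwise adjacent, and any tree decomposition puts a clique entirely inside one bag — forcing width ≥ 3. Hence tw(G) = 3 exactly.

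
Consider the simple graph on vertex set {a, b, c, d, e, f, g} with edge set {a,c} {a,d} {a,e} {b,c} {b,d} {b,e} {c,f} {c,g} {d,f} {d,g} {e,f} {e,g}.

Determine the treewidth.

3

A width-3 tree decomposition is:
Bags: B1 = {a, c, d, e}  B2 = {c, d, e, g}  B3 = {b, c, d, e}  B4 = {c, d, e, f}
Tree: B1–B2, B2–B3, B3–B4
Each bag holds 4 vertices, so the decomposition has width 3, which upper-bounds the treewidth. For the lower bound: the 4 vertex sets {a,e}, {d,g}, {c}, {b} are disjoint, each induces a connected subgraph, and every pair is joined by at least one edge of G. Contracting each set to a single vertex therefore yields K_{4} as a minor, and since treewidth is minor-monotone, tw(G) ≥ tw(K_{4}) = 3. The upper and lower bounds meet at 3, so that is the treewidth.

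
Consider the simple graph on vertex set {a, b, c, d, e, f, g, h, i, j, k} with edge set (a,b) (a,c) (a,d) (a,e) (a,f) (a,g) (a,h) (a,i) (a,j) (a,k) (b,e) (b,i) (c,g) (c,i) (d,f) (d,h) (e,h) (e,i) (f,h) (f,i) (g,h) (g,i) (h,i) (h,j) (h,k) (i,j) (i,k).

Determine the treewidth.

3

A width-3 tree decomposition is:
Bags: B1 = {a, g, h, i}  B2 = {a, e, h, i}  B3 = {a, f, h, i}  B4 = {a, h, i, j}  B5 = {a, c, g, i}  B6 = {a, d, f, h}  B7 = {a, b, e, i}  B8 = {a, h, i, k}
Tree: B1–B2, B2–B3, B1–B4, B1–B5, B3–B6, B2–B7, B1–B8
Each bag holds 4 vertices, so the decomposition has width 3, which upper-bounds the treewidth. Conversely, {a, d, f, h} is a clique of size 4, and the vertices of any clique must share a bag in every tree decomposition; so some bag has ≥ 4 vertices and tw(G) ≥ 3. Therefore the treewidth is 3.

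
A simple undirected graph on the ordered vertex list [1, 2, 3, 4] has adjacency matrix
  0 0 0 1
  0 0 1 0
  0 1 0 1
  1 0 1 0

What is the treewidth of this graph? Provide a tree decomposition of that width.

Treewidth 1.
Bags: B1 = {2, 3}  B2 = {3, 4}  B3 = {1, 4}
Tree: B1–B2, B2–B3

Each bag holds 2 vertices, so the decomposition has width 1, which upper-bounds the treewidth. Since G has at least one edge (e.g. 3–2), it is not an edgeless graph, so tw(G) ≥ 1. The upper and lower bounds meet at 1, so that is the treewidth.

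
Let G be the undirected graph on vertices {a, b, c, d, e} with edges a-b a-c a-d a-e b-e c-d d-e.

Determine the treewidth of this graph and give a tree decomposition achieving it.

Treewidth 2.
One optimal decomposition is:
Bags: B1 = {a, c, d}  B2 = {a, d, e}  B3 = {a, b, e}
Tree: B1–B2, B2–B3

The largest bag has 3 vertices, giving width 2; this decomposition certifies tw(G) ≤ 2. Conversely, {a, d, e} is a clique of size 3, and the vertices of any clique must share a bag in every tree decomposition; so some bag has ≥ 3 vertices and tw(G) ≥ 2. Hence tw(G) = 2 exactly.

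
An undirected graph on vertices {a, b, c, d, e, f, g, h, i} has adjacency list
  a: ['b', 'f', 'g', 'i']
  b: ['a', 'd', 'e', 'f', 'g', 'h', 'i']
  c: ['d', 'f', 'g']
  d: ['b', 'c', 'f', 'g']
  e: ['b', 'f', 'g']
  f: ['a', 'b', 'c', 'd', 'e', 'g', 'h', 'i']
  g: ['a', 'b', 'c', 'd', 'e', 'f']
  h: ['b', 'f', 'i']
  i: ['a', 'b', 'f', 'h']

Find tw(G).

A width-3 tree decomposition is:
Bags: B1 = {a, b, f, g}  B2 = {a, b, f, i}  B3 = {b, d, f, g}  B4 = {b, f, h, i}  B5 = {c, d, f, g}  B6 = {b, e, f, g}
Tree: B1–B2, B1–B3, B2–B4, B3–B5, B1–B6
Each bag holds 4 vertices, so the decomposition has width 3, which upper-bounds the treewidth. Conversely, {c, d, f, g} is a clique of size 4, and the vertices of any clique must share a bag in every tree decomposition; so some bag has ≥ 4 vertices and tw(G) ≥ 3. The upper and lower bounds meet at 3, so that is the treewidth.

3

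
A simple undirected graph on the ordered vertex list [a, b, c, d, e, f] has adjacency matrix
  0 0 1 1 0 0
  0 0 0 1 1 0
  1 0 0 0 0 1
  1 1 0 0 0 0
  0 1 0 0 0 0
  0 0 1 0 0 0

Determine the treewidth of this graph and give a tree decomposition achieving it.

Treewidth 1.
One such decomposition:
Bags: B1 = {c, f}  B2 = {a, c}  B3 = {a, d}  B4 = {b, d}  B5 = {b, e}
Tree: B1–B2, B2–B3, B3–B4, B4–B5

Every bag has size at most 2, so the width is 2 − 1 = 1 and tw(G) ≤ 1. G has an edge, so its treewidth is at least 1. Combining the bounds, tw(G) = 1.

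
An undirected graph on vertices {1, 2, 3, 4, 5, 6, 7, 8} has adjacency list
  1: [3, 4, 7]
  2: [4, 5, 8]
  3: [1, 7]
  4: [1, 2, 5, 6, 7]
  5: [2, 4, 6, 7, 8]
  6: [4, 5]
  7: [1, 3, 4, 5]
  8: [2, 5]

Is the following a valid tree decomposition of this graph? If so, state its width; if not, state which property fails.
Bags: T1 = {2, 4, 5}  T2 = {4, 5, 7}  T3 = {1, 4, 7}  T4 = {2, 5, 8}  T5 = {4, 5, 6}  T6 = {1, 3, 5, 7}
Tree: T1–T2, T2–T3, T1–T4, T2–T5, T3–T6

A tree decomposition must satisfy three properties: every vertex lies in some bag; for every edge, both endpoints lie together in some bag; and for every vertex, the bags containing it form a connected subtree. Here bags containing vertex 5 are not connected in the tree, so the decomposition is invalid.

No — bags containing vertex 5 are not connected in the tree.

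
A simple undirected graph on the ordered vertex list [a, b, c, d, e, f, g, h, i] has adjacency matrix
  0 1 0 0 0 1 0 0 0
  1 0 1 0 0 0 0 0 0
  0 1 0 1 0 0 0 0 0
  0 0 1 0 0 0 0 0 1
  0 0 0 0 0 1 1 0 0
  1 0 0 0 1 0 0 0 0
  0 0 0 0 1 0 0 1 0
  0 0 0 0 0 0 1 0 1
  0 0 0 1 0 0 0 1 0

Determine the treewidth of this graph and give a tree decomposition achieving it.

Treewidth 2.
One optimal decomposition is:
Bags: B1 = {g, h, i}  B2 = {e, g, i}  B3 = {e, f, i}  B4 = {a, f, i}  B5 = {a, b, i}  B6 = {b, c, i}  B7 = {c, d, i}
Tree: B1–B2, B2–B3, B3–B4, B4–B5, B5–B6, B6–B7

Each bag holds 3 vertices, so the decomposition has width 2, which upper-bounds the treewidth. For the lower bound, G contains the cycle i–h–g–e–f–a–b–c–d–i, so G is not a forest; only forests have treewidth ≤ 1, hence tw(G) ≥ 2. Hence tw(G) = 2 exactly.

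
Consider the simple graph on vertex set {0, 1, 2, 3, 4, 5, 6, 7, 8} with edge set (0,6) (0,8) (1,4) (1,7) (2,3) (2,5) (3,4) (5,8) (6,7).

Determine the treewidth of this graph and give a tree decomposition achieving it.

Treewidth 2.
Bags: B1 = {0, 6, 7}  B2 = {0, 7, 8}  B3 = {5, 7, 8}  B4 = {2, 5, 7}  B5 = {2, 3, 7}  B6 = {3, 4, 7}  B7 = {1, 4, 7}
Tree: B1–B2, B2–B3, B3–B4, B4–B5, B5–B6, B6–B7

Every bag has size at most 3, so the width is 3 − 1 = 2 and tw(G) ≤ 2. Since 7–6–0–8–5–2–3–4–1–7 is a cycle in G, G is not acyclic. Forests are exactly the graphs of treewidth ≤ 1, so tw(G) ≥ 2. Hence tw(G) = 2 exactly.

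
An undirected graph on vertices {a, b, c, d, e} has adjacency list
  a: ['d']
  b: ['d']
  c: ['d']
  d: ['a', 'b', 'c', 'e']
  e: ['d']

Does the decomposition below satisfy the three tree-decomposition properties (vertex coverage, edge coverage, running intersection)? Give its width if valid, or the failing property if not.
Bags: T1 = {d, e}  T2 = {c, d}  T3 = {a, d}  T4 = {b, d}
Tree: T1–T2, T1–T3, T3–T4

Checking the three conditions: (i) the bags cover all of {a, b, c, d, e}; (ii) for each edge, some bag contains both endpoints; (iii) the bags containing any fixed vertex form a subtree. All hold, so the decomposition is valid with width 2 − 1 = 1.

Yes; width 1.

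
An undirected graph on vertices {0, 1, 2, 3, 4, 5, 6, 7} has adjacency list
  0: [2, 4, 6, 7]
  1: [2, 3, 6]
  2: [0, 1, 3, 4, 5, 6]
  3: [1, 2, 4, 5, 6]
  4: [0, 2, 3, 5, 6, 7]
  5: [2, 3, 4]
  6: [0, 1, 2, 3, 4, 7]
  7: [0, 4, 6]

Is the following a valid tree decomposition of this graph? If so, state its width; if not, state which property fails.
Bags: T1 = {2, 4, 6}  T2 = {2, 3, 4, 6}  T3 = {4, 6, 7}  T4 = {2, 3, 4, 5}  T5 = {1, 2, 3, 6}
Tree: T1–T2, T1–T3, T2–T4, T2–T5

A tree decomposition must satisfy three properties: every vertex lies in some bag; for every edge, both endpoints lie together in some bag; and for every vertex, the bags containing it form a connected subtree. Here vertex 0 appears in no bag, so the decomposition is invalid.

No — vertex 0 appears in no bag.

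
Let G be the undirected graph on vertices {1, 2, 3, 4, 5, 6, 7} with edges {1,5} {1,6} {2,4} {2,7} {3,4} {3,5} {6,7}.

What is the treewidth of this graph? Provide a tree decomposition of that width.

Each bag holds 3 vertices, so the decomposition has width 2, which upper-bounds the treewidth. Since 5–3–4–2–7–6–1–5 is a cycle in G, G is not acyclic. Forests are exactly the graphs of treewidth ≤ 1, so tw(G) ≥ 2. Hence tw(G) = 2 exactly.

Treewidth 2.
One such decomposition:
Bags: B1 = {3, 4, 5}  B2 = {2, 4, 5}  B3 = {2, 5, 7}  B4 = {5, 6, 7}  B5 = {1, 5, 6}
Tree: B1–B2, B2–B3, B3–B4, B4–B5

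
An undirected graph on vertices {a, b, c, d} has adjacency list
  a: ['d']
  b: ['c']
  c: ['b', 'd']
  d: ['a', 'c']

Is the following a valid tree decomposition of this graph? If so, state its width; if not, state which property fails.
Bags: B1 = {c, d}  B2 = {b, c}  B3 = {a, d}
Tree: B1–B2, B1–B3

Yes; width 1.

Every vertex of G appears in some bag (union = {a, b, c, d}); every edge is covered by a bag; and for each vertex v the set of bags containing v is connected in the bag tree. The decomposition is therefore valid. The largest bag has 2 vertices, so the width is 1.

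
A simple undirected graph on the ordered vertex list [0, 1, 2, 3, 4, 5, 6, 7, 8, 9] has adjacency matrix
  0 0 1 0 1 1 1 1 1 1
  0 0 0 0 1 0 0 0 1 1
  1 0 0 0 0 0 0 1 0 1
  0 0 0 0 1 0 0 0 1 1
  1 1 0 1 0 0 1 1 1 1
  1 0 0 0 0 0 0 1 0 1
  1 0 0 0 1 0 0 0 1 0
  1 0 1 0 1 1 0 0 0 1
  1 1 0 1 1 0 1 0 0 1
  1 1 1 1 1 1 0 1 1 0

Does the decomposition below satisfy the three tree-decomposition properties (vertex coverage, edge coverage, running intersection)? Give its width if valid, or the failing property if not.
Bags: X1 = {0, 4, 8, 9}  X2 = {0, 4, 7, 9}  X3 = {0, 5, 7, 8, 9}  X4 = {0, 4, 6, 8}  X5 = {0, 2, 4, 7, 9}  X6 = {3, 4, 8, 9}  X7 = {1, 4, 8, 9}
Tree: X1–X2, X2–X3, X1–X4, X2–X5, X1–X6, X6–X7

A tree decomposition must satisfy three properties: every vertex lies in some bag; for every edge, both endpoints lie together in some bag; and for every vertex, the bags containing it form a connected subtree. Here bags containing vertex 8 are not connected in the tree, so the decomposition is invalid.

No — bags containing vertex 8 are not connected in the tree.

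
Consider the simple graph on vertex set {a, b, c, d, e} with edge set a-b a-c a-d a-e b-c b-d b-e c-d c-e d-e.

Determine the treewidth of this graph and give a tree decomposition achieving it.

Treewidth 4.
One optimal decomposition is:
Bags: B1 = {a, b, c, d, e}
Tree: (single bag)

With just one bag of size 5, the width is 5 − 1 = 4, so tw(G) ≤ 4. For the lower bound, the 5 vertices {a, b, c, d, e} are pairwise adjacent, and any tree decomposition puts a clique entirely inside one bag — forcing width ≥ 4. The upper and lower bounds meet at 4, so that is the treewidth.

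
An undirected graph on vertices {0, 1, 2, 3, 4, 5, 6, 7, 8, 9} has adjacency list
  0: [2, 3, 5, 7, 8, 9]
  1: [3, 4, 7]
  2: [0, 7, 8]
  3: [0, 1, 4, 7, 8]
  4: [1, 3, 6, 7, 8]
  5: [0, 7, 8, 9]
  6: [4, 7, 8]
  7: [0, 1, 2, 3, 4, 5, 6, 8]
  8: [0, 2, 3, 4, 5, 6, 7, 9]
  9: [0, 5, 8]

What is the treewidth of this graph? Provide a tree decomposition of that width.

The largest bag has 4 vertices, giving width 3; this decomposition certifies tw(G) ≤ 3. For the lower bound, the 4 vertices {0, 5, 8, 9} are pairwise adjacent, and any tree decomposition puts a clique entirely inside one bag — forcing width ≥ 3. Hence tw(G) = 3 exactly.

Treewidth 3.
Bags: B1 = {0, 3, 7, 8}  B2 = {3, 4, 7, 8}  B3 = {4, 6, 7, 8}  B4 = {1, 3, 4, 7}  B5 = {0, 5, 7, 8}  B6 = {0, 5, 8, 9}  B7 = {0, 2, 7, 8}
Tree: B1–B2, B2–B3, B2–B4, B1–B5, B5–B6, B5–B7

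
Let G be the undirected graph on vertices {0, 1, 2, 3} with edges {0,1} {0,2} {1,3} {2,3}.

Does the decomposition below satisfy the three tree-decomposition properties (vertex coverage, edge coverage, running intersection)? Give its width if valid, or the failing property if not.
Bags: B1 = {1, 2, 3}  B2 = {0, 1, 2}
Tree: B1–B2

Yes; width 2.

Checking the three conditions: (i) the bags cover all of {0, 1, 2, 3}; (ii) for each edge, some bag contains both endpoints; (iii) the bags containing any fixed vertex form a subtree. All hold, so the decomposition is valid with width 3 − 1 = 2.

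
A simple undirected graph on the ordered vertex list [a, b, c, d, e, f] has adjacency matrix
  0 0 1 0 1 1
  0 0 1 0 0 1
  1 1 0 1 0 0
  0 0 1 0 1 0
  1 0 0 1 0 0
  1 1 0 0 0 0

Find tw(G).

2

A width-2 tree decomposition is:
Bags: B1 = {a, b, f}  B2 = {a, b, c}  B3 = {a, c, e}  B4 = {c, d, e}
Tree: B1–B2, B2–B3, B3–B4
Each bag holds 3 vertices, so the decomposition has width 2, which upper-bounds the treewidth. The edges f–b–c–a–f form a cycle, so G is not a tree and its treewidth is at least 2. The upper and lower bounds meet at 2, so that is the treewidth.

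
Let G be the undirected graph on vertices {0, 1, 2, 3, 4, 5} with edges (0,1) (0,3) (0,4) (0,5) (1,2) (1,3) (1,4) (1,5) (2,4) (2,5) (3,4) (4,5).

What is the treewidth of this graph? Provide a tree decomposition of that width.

Treewidth 3.
Bags: B1 = {0, 1, 3, 4}  B2 = {0, 1, 4, 5}  B3 = {1, 2, 4, 5}
Tree: B1–B2, B2–B3

Each bag holds 4 vertices, so the decomposition has width 3, which upper-bounds the treewidth. For the lower bound, the 4 vertices {0, 1, 3, 4} are pairwise adjacent, and any tree decomposition puts a clique entirely inside one bag — forcing width ≥ 3. The upper and lower bounds meet at 3, so that is the treewidth.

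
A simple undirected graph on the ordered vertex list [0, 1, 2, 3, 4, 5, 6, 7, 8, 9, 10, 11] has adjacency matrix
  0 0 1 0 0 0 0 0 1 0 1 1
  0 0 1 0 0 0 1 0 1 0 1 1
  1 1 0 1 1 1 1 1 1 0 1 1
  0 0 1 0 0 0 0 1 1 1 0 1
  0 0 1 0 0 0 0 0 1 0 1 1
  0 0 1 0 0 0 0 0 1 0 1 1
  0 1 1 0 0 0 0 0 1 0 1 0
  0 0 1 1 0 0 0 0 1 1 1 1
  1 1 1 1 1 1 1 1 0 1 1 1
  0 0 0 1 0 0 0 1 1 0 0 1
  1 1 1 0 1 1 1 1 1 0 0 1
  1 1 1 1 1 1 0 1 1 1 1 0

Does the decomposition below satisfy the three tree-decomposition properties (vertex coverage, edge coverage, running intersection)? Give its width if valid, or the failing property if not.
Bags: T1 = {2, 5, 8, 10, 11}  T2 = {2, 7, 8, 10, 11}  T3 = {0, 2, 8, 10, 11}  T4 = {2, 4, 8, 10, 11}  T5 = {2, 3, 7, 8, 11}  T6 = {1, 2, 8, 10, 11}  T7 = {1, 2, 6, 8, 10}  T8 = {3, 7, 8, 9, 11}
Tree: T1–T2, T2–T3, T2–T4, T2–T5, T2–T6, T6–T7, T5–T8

Yes; width 4.

Checking the three conditions: (i) the bags cover all of {0, 1, 2, 3, 4, 5, 6, 7, 8, 9, 10, 11}; (ii) for each edge, some bag contains both endpoints; (iii) the bags containing any fixed vertex form a subtree. All hold, so the decomposition is valid with width 5 − 1 = 4.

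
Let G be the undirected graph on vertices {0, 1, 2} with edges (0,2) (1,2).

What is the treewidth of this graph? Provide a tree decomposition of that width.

Treewidth 1.
One such decomposition:
Bags: B1 = {1, 2}  B2 = {0, 2}
Tree: B1–B2

Every bag has size at most 2, so the width is 2 − 1 = 1 and tw(G) ≤ 1. G has an edge, so its treewidth is at least 1. Therefore the treewidth is 1.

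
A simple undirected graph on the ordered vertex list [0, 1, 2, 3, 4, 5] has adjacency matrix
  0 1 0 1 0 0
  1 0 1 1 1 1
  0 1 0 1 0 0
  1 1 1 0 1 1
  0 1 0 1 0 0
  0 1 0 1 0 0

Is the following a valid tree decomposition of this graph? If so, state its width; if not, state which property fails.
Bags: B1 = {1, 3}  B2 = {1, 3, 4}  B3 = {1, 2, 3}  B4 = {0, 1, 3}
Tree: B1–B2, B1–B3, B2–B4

No — vertex 5 appears in no bag.

A tree decomposition must satisfy three properties: every vertex lies in some bag; for every edge, both endpoints lie together in some bag; and for every vertex, the bags containing it form a connected subtree. Here vertex 5 appears in no bag, so the decomposition is invalid.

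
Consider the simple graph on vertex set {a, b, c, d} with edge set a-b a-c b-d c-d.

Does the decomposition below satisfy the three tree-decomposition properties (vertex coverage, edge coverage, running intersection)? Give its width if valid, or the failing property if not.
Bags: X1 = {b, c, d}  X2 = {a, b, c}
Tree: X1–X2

Yes; width 2.

Checking the three conditions: (i) the bags cover all of {a, b, c, d}; (ii) for each edge, some bag contains both endpoints; (iii) the bags containing any fixed vertex form a subtree. All hold, so the decomposition is valid with width 3 − 1 = 2.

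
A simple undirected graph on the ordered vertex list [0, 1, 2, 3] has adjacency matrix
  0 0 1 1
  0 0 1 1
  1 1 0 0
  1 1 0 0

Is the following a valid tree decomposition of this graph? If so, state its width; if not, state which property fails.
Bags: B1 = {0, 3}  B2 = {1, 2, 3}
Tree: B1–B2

No — edge (2,0) lies in no bag.

A tree decomposition must satisfy three properties: every vertex lies in some bag; for every edge, both endpoints lie together in some bag; and for every vertex, the bags containing it form a connected subtree. Here edge (2,0) lies in no bag, so the decomposition is invalid.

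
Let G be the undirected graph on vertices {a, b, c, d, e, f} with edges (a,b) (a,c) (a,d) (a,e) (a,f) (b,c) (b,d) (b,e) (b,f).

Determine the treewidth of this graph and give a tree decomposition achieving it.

Treewidth 2.
One optimal decomposition is:
Bags: B1 = {a, b, c}  B2 = {a, b, d}  B3 = {a, b, f}  B4 = {a, b, e}
Tree: B1–B2, B2–B3, B1–B4

Each bag holds 3 vertices, so the decomposition has width 2, which upper-bounds the treewidth. For the lower bound, the 3 vertices {a, b, d} are pairwise adjacent, and any tree decomposition puts a clique entirely inside one bag — forcing width ≥ 2. The upper and lower bounds meet at 2, so that is the treewidth.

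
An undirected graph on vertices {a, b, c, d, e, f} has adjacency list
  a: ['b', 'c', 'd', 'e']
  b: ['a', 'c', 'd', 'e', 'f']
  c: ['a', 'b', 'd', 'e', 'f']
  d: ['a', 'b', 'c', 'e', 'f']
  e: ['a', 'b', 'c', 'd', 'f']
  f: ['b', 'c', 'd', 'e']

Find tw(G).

4

A width-4 tree decomposition is:
Bags: B1 = {a, b, c, d, e}  B2 = {b, c, d, e, f}
Tree: B1–B2
Every bag has size at most 5, so the width is 5 − 1 = 4 and tw(G) ≤ 4. Conversely, {b, c, d, e, f} is a clique of size 5, and the vertices of any clique must share a bag in every tree decomposition; so some bag has ≥ 5 vertices and tw(G) ≥ 4. Therefore the treewidth is 4.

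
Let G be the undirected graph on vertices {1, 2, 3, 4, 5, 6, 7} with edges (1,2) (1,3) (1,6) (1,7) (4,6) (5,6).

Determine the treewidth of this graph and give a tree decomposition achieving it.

Every bag has size at most 2, so the width is 2 − 1 = 1 and tw(G) ≤ 1. G has an edge, so its treewidth is at least 1. Combining the bounds, tw(G) = 1.

Treewidth 1.
One optimal decomposition is:
Bags: B1 = {4, 6}  B2 = {1, 6}  B3 = {1, 7}  B4 = {5, 6}  B5 = {1, 2}  B6 = {1, 3}
Tree: B1–B2, B2–B3, B2–B4, B2–B5, B2–B6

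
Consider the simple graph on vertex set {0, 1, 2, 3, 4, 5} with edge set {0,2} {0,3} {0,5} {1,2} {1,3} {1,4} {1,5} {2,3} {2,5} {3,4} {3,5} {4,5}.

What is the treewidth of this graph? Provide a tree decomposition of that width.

Every bag has size at most 4, so the width is 4 − 1 = 3 and tw(G) ≤ 3. Conversely, {0, 2, 3, 5} is a clique of size 4, and the vertices of any clique must share a bag in every tree decomposition; so some bag has ≥ 4 vertices and tw(G) ≥ 3. Therefore the treewidth is 3.

Treewidth 3.
One optimal decomposition is:
Bags: B1 = {1, 2, 3, 5}  B2 = {1, 3, 4, 5}  B3 = {0, 2, 3, 5}
Tree: B1–B2, B1–B3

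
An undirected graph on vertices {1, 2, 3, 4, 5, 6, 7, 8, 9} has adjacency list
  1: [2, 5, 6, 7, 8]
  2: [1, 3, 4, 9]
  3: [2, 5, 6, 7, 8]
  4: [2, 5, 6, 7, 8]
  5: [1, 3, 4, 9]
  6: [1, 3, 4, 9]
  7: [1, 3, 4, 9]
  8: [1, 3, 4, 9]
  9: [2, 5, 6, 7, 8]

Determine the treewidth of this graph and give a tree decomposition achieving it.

Treewidth 4.
Bags: B1 = {1, 3, 4, 8, 9}  B2 = {1, 3, 4, 6, 9}  B3 = {1, 2, 3, 4, 9}  B4 = {1, 3, 4, 5, 9}  B5 = {1, 3, 4, 7, 9}
Tree: B1–B2, B2–B3, B3–B4, B4–B5

The largest bag has 5 vertices, giving width 4; this decomposition certifies tw(G) ≤ 4. For the lower bound: the 5 vertex sets {3,8}, {6,9}, {1,2}, {4}, {5} are disjoint, each induces a connected subgraph, and every pair is joined by at least one edge of G. Contracting each set to a single vertex therefore yields K_{5} as a minor, and since treewidth is minor-monotone, tw(G) ≥ tw(K_{5}) = 4. Therefore the treewidth is 4.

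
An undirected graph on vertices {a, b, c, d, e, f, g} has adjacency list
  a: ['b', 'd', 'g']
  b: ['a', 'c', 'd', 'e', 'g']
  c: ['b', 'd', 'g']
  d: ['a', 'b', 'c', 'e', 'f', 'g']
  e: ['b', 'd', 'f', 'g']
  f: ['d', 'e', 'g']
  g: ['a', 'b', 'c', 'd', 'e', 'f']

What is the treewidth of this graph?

A width-3 tree decomposition is:
Bags: B1 = {a, b, d, g}  B2 = {b, d, e, g}  B3 = {d, e, f, g}  B4 = {b, c, d, g}
Tree: B1–B2, B2–B3, B1–B4
Every bag has size at most 4, so the width is 4 − 1 = 3 and tw(G) ≤ 3. On the other hand G contains the 4-clique {d, e, f, g}. A clique must lie in a single bag of any decomposition, so no decomposition can have width below 3. Therefore the treewidth is 3.

3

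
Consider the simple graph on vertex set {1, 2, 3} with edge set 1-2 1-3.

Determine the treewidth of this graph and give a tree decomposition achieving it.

Treewidth 1.
One such decomposition:
Bags: B1 = {1, 3}  B2 = {1, 2}
Tree: B1–B2

Each bag holds 2 vertices, so the decomposition has width 1, which upper-bounds the treewidth. Since G has at least one edge (e.g. 1–3), it is not an edgeless graph, so tw(G) ≥ 1. The upper and lower bounds meet at 1, so that is the treewidth.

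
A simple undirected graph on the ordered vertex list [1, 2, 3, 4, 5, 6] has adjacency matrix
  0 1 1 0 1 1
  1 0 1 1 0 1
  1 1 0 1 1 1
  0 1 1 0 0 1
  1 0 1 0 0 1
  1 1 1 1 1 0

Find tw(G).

A width-3 tree decomposition is:
Bags: B1 = {1, 2, 3, 6}  B2 = {2, 3, 4, 6}  B3 = {1, 3, 5, 6}
Tree: B1–B2, B1–B3
The largest bag has 4 vertices, giving width 3; this decomposition certifies tw(G) ≤ 3. Conversely, {1, 2, 3, 6} is a clique of size 4, and the vertices of any clique must share a bag in every tree decomposition; so some bag has ≥ 4 vertices and tw(G) ≥ 3. Hence tw(G) = 3 exactly.

3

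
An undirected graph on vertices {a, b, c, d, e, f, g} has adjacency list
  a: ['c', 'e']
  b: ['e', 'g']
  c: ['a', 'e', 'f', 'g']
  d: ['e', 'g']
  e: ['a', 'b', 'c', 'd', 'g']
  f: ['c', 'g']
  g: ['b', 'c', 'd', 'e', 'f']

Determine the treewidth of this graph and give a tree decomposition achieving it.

The largest bag has 3 vertices, giving width 2; this decomposition certifies tw(G) ≤ 2. Conversely, {d, e, g} is a clique of size 3, and the vertices of any clique must share a bag in every tree decomposition; so some bag has ≥ 3 vertices and tw(G) ≥ 2. The upper and lower bounds meet at 2, so that is the treewidth.

Treewidth 2.
One such decomposition:
Bags: B1 = {c, e, g}  B2 = {d, e, g}  B3 = {c, f, g}  B4 = {a, c, e}  B5 = {b, e, g}
Tree: B1–B2, B1–B3, B1–B4, B2–B5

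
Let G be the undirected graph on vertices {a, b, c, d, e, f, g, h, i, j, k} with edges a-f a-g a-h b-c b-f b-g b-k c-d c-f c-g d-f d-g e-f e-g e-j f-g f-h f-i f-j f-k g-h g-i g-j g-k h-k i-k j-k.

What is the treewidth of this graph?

3

A width-3 tree decomposition is:
Bags: B1 = {f, g, j, k}  B2 = {f, g, i, k}  B3 = {f, g, h, k}  B4 = {b, f, g, k}  B5 = {a, f, g, h}  B6 = {b, c, f, g}  B7 = {c, d, f, g}  B8 = {e, f, g, j}
Tree: B1–B2, B1–B3, B1–B4, B3–B5, B4–B6, B6–B7, B1–B8
The largest bag has 4 vertices, giving width 3; this decomposition certifies tw(G) ≤ 3. Conversely, {c, d, f, g} is a clique of size 4, and the vertices of any clique must share a bag in every tree decomposition; so some bag has ≥ 4 vertices and tw(G) ≥ 3. The upper and lower bounds meet at 3, so that is the treewidth.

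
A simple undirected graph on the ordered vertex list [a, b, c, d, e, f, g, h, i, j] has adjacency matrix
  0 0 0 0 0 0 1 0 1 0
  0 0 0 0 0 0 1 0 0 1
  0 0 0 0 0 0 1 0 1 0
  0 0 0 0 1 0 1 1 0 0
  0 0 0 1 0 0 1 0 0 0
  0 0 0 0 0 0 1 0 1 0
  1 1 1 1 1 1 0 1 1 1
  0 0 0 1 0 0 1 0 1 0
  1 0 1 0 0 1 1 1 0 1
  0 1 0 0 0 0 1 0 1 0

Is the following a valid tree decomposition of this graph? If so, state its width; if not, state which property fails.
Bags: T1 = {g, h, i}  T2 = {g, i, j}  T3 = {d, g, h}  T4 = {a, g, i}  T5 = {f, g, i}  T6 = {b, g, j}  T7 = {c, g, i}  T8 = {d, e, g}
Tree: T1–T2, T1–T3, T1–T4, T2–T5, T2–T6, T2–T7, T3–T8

Yes; width 2.

Vertex coverage: the bags together contain {a, b, c, d, e, f, g, h, i, j}, the full vertex set. Edge coverage: each edge of G has both endpoints in at least one bag. Running intersection: for every vertex, the bags containing it form a connected subtree. All three properties hold, so this is a valid tree decomposition of width max|bag| − 1 = 2, and hence tw(G) ≤ 2.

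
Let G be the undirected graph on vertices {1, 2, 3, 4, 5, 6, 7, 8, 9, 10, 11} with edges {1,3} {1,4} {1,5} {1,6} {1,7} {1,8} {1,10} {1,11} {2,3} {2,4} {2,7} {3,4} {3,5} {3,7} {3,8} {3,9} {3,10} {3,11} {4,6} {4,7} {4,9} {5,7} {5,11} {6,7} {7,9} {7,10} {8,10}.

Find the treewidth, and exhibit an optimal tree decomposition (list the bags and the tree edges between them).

The largest bag has 4 vertices, giving width 3; this decomposition certifies tw(G) ≤ 3. Conversely, {1, 3, 8, 10} is a clique of size 4, and the vertices of any clique must share a bag in every tree decomposition; so some bag has ≥ 4 vertices and tw(G) ≥ 3. Combining the bounds, tw(G) = 3.

Treewidth 3.
One such decomposition:
Bags: B1 = {2, 3, 4, 7}  B2 = {3, 4, 7, 9}  B3 = {1, 3, 4, 7}  B4 = {1, 3, 7, 10}  B5 = {1, 3, 5, 7}  B6 = {1, 3, 5, 11}  B7 = {1, 3, 8, 10}  B8 = {1, 4, 6, 7}
Tree: B1–B2, B2–B3, B3–B4, B4–B5, B5–B6, B4–B7, B3–B8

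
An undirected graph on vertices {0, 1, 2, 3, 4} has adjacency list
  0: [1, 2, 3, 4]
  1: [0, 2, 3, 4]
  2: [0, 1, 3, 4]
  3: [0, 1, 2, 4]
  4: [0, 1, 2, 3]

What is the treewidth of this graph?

4

A width-4 tree decomposition is:
Bags: B1 = {0, 1, 2, 3, 4}
Tree: (single bag)
A single bag containing all 5 vertices is trivially a valid decomposition of width 4. On the other hand G contains the 5-clique {0, 1, 2, 3, 4}. A clique must lie in a single bag of any decomposition, so no decomposition can have width below 4. Hence tw(G) = 4 exactly.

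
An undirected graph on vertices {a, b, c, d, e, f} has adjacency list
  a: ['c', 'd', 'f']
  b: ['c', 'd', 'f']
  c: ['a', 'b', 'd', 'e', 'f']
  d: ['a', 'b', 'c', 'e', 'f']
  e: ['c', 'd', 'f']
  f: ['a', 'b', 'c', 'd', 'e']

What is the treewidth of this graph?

A width-3 tree decomposition is:
Bags: B1 = {a, c, d, f}  B2 = {b, c, d, f}  B3 = {c, d, e, f}
Tree: B1–B2, B1–B3
Each bag holds 4 vertices, so the decomposition has width 3, which upper-bounds the treewidth. On the other hand G contains the 4-clique {c, d, e, f}. A clique must lie in a single bag of any decomposition, so no decomposition can have width below 3. The upper and lower bounds meet at 3, so that is the treewidth.

3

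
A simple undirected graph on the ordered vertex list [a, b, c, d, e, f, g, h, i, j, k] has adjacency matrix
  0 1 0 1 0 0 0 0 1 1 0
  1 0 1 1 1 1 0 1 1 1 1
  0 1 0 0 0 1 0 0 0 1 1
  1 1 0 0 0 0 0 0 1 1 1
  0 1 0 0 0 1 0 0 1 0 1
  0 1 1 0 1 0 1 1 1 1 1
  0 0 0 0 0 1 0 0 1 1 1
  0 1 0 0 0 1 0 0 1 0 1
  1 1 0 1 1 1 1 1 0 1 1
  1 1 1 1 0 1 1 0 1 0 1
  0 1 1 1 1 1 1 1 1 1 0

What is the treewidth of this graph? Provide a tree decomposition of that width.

Treewidth 4.
One optimal decomposition is:
Bags: B1 = {b, f, i, j, k}  B2 = {b, d, i, j, k}  B3 = {b, f, h, i, k}  B4 = {b, c, f, j, k}  B5 = {f, g, i, j, k}  B6 = {a, b, d, i, j}  B7 = {b, e, f, i, k}
Tree: B1–B2, B1–B3, B1–B4, B1–B5, B2–B6, B1–B7

Each bag holds 5 vertices, so the decomposition has width 4, which upper-bounds the treewidth. On the other hand G contains the 5-clique {a, b, d, i, j}. A clique must lie in a single bag of any decomposition, so no decomposition can have width below 4. Therefore the treewidth is 4.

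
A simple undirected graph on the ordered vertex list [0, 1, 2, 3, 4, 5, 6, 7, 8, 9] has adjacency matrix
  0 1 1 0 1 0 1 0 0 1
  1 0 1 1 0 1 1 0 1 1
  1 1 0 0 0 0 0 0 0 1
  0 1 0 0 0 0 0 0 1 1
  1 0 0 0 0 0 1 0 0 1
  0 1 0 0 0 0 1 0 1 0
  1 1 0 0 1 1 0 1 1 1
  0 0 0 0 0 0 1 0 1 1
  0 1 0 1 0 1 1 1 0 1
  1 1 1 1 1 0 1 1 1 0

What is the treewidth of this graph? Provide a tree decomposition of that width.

Each bag holds 4 vertices, so the decomposition has width 3, which upper-bounds the treewidth. On the other hand G contains the 4-clique {0, 1, 2, 9}. A clique must lie in a single bag of any decomposition, so no decomposition can have width below 3. Combining the bounds, tw(G) = 3.

Treewidth 3.
Bags: B1 = {0, 1, 6, 9}  B2 = {0, 4, 6, 9}  B3 = {1, 6, 8, 9}  B4 = {6, 7, 8, 9}  B5 = {1, 3, 8, 9}  B6 = {1, 5, 6, 8}  B7 = {0, 1, 2, 9}
Tree: B1–B2, B1–B3, B3–B4, B3–B5, B3–B6, B1–B7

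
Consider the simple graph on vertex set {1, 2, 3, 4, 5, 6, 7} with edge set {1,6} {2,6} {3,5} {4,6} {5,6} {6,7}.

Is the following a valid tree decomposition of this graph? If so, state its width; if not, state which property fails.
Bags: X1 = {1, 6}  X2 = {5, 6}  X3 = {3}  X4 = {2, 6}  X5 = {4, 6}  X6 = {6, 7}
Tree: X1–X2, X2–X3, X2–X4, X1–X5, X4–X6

No — edge (5,3) lies in no bag.

A tree decomposition must satisfy three properties: every vertex lies in some bag; for every edge, both endpoints lie together in some bag; and for every vertex, the bags containing it form a connected subtree. Here edge (5,3) lies in no bag, so the decomposition is invalid.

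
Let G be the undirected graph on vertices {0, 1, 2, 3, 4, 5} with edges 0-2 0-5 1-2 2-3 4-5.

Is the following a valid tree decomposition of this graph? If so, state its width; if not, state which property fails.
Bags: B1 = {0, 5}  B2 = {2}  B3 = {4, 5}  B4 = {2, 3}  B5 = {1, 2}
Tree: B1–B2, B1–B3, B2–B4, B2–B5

A tree decomposition must satisfy three properties: every vertex lies in some bag; for every edge, both endpoints lie together in some bag; and for every vertex, the bags containing it form a connected subtree. Here edge (0,2) lies in no bag, so the decomposition is invalid.

No — edge (0,2) lies in no bag.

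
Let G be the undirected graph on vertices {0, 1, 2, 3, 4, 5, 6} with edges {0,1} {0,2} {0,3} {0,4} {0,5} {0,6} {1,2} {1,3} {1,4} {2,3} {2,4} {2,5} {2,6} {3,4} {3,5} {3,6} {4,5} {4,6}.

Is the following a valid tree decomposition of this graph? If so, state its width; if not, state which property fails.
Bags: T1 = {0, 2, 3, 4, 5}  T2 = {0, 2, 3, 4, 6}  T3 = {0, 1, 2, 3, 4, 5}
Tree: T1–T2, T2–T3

A tree decomposition must satisfy three properties: every vertex lies in some bag; for every edge, both endpoints lie together in some bag; and for every vertex, the bags containing it form a connected subtree. Here bags containing vertex 5 are not connected in the tree, so the decomposition is invalid.

No — bags containing vertex 5 are not connected in the tree.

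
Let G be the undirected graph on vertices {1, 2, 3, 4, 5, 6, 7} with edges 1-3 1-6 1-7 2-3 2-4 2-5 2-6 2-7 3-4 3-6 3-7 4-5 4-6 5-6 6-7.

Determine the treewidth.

3

A width-3 tree decomposition is:
Bags: B1 = {2, 3, 6, 7}  B2 = {1, 3, 6, 7}  B3 = {2, 3, 4, 6}  B4 = {2, 4, 5, 6}
Tree: B1–B2, B1–B3, B3–B4
Every bag has size at most 4, so the width is 4 − 1 = 3 and tw(G) ≤ 3. For the lower bound, the 4 vertices {1, 3, 6, 7} are pairwise adjacent, and any tree decomposition puts a clique entirely inside one bag — forcing width ≥ 3. Therefore the treewidth is 3.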